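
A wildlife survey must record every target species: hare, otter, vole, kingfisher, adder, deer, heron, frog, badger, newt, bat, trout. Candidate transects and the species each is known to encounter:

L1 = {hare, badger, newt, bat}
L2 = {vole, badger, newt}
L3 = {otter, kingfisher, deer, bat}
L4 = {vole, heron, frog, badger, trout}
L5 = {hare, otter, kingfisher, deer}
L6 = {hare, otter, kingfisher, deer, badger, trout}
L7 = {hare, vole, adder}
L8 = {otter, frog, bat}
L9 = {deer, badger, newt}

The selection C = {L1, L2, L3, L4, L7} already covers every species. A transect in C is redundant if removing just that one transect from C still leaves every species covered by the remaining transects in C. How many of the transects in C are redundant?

Drop L1: the rest still cover every species — redundant.
Drop L2: the rest still cover every species — redundant.
Drop L3: otter, kingfisher, deer uncovered — not redundant.
Drop L4: heron, frog, trout uncovered — not redundant.
Drop L7: adder uncovered — not redundant.
2 redundant: L1, L2.

2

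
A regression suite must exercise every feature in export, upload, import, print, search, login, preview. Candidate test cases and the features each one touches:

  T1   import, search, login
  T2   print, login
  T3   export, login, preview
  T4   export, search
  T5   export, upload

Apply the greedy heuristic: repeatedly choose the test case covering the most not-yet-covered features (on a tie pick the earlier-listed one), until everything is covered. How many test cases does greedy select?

4

Pick 1: T1 covers 3 new features (import, search, login).
Pick 2: T3 covers 2 new features (export, preview).
Pick 3: T2 covers 1 new features (print).
Pick 4: T5 covers 1 new features (upload).
Greedy uses 4 test cases.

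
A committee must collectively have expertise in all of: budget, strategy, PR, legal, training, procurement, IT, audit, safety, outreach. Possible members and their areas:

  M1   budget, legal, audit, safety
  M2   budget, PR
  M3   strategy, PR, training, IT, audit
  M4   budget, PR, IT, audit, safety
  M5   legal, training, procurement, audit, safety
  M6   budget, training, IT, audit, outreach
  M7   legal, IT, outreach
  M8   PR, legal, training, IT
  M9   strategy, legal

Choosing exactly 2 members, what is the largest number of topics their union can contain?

8

Choosing M1, M3 covers {budget, strategy, PR, legal, training, IT, audit, safety} — 8 topics.
No choice of 2 members does better; here procurement, outreach are left uncovered.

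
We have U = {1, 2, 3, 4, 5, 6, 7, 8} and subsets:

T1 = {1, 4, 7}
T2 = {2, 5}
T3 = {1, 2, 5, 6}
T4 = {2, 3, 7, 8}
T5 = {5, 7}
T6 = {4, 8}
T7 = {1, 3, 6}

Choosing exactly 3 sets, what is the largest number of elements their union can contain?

8

Choosing T1, T3, T4 covers {1, 2, 3, 4, 5, 6, 7, 8} — 8 elements.
That is all 8 elements.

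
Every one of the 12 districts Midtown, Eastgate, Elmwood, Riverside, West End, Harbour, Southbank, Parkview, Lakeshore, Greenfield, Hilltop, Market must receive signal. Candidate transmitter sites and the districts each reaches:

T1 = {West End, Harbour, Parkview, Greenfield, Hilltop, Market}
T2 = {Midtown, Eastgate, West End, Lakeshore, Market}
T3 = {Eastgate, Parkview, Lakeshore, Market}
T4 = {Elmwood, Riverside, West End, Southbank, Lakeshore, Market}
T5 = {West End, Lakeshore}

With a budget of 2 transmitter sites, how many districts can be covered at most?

10

Choosing T1, T4 covers {Elmwood, Riverside, West End, Harbour, Southbank, Parkview, Lakeshore, Greenfield, Hilltop, Market} — 10 districts.
No choice of 2 transmitter sites does better; here Midtown, Eastgate are left uncovered.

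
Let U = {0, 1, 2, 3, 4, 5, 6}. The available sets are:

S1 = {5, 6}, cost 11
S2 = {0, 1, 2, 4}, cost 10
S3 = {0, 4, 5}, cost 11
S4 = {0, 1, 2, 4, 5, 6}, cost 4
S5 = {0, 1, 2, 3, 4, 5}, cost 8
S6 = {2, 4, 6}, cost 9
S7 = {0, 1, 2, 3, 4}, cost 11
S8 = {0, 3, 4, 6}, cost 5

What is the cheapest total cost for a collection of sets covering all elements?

9

S4, S8 cover every element at cost 4 + 5 = 9.
Any cover uses at least 2 sets; among all covering selections none totals below 9.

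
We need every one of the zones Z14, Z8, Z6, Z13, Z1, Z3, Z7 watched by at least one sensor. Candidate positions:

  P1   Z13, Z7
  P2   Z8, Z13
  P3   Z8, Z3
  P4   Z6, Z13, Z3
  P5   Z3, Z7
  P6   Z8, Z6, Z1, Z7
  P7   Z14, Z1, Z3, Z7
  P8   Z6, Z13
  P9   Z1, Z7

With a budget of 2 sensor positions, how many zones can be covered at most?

6

Choosing P2, P7 covers {Z14, Z8, Z13, Z1, Z3, Z7} — 6 zones.
No choice of 2 sensor positions does better; here Z6 is left uncovered.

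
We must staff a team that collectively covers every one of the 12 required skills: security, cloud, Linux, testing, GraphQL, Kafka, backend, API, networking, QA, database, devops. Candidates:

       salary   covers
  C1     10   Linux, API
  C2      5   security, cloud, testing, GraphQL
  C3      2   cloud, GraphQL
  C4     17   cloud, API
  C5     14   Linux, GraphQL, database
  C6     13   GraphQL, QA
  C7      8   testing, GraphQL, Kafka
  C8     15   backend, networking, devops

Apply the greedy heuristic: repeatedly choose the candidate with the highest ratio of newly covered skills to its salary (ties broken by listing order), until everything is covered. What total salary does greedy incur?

67

Pick 1: C3 adds 2 new (cloud, GraphQL) at salary 2 (ratio 2/2).
Pick 2: C2 adds 2 new (security, testing) at salary 5 (ratio 2/5).
Pick 3: C1 adds 2 new (Linux, API) at salary 10 (ratio 2/10).
Pick 4: C8 adds 3 new (backend, networking, devops) at salary 15 (ratio 3/15).
Pick 5: C7 adds 1 new (Kafka) at salary 8 (ratio 1/8).
Pick 6: C6 adds 1 new (QA) at salary 13 (ratio 1/13).
Pick 7: C5 adds 1 new (database) at salary 14 (ratio 1/14).
Greedy total salary: 2 + 5 + 10 + 15 + 8 + 13 + 14 = 67. (The true optimum is 65, so greedy overshoots here.)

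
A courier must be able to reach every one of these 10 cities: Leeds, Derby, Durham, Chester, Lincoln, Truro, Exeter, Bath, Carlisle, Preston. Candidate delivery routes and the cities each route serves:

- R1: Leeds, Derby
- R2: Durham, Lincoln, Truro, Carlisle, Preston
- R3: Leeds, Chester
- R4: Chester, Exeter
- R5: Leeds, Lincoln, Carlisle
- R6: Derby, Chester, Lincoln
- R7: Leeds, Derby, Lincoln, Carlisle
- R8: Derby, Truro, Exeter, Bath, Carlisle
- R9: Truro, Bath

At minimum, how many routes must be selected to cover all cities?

3

R2, R3, R8 together cover {Leeds, Derby, Durham, Chester, Lincoln, Truro, Exeter, Bath, Carlisle, Preston} — every city.
No 2 of the 9 routes cover everything (all 36 pairs fall short), so 3 is minimum.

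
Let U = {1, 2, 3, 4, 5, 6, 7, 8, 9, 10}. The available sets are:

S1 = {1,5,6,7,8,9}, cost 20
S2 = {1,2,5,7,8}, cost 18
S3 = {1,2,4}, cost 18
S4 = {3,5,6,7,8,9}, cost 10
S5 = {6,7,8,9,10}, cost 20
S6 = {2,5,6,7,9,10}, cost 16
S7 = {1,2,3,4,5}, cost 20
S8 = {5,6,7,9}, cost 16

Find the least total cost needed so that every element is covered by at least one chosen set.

40

S5, S7 cover every element at cost 20 + 20 = 40.
Any cover uses at least 2 sets; among all covering selections none totals below 40.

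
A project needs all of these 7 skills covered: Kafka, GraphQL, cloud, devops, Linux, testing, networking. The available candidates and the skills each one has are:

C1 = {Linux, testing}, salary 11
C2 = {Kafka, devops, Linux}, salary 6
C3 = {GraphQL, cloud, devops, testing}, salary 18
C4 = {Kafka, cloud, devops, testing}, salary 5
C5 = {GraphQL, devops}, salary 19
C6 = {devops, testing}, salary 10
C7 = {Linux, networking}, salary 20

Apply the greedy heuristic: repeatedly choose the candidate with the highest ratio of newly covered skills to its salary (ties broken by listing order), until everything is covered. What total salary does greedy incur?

Pick 1: C4 adds 4 new (Kafka, cloud, devops, testing) at salary 5 (ratio 4/5).
Pick 2: C2 adds 1 new (Linux) at salary 6 (ratio 1/6).
Pick 3: C3 adds 1 new (GraphQL) at salary 18 (ratio 1/18).
Pick 4: C7 adds 1 new (networking) at salary 20 (ratio 1/20).
Greedy total salary: 5 + 6 + 18 + 20 = 49. (The true optimum is 43, so greedy overshoots here.)

49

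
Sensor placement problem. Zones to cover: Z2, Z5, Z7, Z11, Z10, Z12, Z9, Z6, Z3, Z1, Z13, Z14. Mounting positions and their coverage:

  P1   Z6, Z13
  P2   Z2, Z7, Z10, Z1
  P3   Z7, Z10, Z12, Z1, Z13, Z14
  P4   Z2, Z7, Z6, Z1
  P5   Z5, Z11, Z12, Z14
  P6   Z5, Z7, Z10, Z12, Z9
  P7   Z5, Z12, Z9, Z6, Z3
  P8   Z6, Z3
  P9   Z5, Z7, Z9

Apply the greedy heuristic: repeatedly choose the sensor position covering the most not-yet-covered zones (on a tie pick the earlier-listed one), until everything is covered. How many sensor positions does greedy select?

Pick 1: P3 covers 6 new zones (Z7, Z10, Z12, Z1, Z13, Z14).
Pick 2: P7 covers 4 new zones (Z5, Z9, Z6, Z3).
Pick 3: P2 covers 1 new zones (Z2).
Pick 4: P5 covers 1 new zones (Z11).
Greedy uses 4 sensor positions.

4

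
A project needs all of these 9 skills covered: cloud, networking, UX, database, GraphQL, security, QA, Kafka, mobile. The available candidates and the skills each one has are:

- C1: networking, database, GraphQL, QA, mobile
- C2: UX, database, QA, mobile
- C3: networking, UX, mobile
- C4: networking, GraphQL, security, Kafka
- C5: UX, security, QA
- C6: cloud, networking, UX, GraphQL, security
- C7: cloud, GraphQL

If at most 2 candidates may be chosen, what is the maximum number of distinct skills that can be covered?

8

Choosing C1, C6 covers {cloud, networking, UX, database, GraphQL, security, QA, mobile} — 8 skills.
No choice of 2 candidates does better; here Kafka is left uncovered.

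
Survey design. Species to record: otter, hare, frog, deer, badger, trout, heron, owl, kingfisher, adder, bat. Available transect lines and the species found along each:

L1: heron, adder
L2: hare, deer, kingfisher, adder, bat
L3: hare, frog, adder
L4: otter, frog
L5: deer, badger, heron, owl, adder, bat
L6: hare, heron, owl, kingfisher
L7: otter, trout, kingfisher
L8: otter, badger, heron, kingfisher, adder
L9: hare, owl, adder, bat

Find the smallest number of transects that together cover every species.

L3, L5, L7 together cover {otter, hare, frog, deer, badger, trout, heron, owl, kingfisher, adder, bat} — every species.
No 2 of the 9 transects cover everything (all 36 pairs fall short), so 3 is minimum.

3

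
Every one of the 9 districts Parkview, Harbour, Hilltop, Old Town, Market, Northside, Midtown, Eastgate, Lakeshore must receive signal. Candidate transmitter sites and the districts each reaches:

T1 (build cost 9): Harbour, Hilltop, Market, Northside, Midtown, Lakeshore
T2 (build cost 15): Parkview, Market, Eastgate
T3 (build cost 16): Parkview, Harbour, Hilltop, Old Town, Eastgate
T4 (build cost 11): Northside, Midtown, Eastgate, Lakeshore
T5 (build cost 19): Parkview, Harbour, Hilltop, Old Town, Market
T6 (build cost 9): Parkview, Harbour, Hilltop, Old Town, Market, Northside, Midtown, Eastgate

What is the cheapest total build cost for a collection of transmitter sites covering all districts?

T1, T6 cover every district at build cost 9 + 9 = 18.
Any cover uses at least 2 transmitter sites; among all covering selections none totals below 18.

18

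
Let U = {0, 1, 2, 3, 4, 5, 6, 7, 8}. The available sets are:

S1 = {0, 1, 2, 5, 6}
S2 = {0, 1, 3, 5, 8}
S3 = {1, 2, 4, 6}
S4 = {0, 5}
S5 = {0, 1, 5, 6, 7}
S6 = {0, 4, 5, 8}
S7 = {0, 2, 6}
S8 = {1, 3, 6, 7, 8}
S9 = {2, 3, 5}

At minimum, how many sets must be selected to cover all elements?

S1, S3, S8 together cover {0, 1, 2, 3, 4, 5, 6, 7, 8} — every element.
No 2 of the 9 sets cover everything (all 36 pairs fall short), so 3 is minimum.

3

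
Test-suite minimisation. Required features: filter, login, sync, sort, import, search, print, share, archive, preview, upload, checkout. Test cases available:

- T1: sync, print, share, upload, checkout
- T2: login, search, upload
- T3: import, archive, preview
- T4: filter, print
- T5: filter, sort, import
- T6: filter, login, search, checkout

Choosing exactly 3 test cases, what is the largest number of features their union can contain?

Choosing T1, T3, T6 covers {filter, login, sync, import, search, print, share, archive, preview, upload, checkout} — 11 features.
No choice of 3 test cases does better; here sort is left uncovered.

11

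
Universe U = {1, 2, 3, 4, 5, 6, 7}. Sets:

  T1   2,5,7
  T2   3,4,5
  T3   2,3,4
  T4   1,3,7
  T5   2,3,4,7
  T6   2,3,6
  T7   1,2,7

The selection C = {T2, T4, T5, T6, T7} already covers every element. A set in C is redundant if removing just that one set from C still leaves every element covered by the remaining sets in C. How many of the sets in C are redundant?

3

Drop T2: 5 uncovered — not redundant.
Drop T4: the rest still cover every element — redundant.
Drop T5: the rest still cover every element — redundant.
Drop T6: 6 uncovered — not redundant.
Drop T7: the rest still cover every element — redundant.
3 redundant: T4, T5, T7.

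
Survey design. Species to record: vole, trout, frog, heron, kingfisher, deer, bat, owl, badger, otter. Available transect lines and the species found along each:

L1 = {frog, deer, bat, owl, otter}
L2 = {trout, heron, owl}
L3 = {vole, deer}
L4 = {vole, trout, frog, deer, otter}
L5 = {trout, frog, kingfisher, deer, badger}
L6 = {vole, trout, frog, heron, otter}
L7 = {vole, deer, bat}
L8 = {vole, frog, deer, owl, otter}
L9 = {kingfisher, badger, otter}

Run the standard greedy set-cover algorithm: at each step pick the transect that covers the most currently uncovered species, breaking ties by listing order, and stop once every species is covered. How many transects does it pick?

Pick 1: L1 covers 5 new species (frog, deer, bat, owl, otter).
Pick 2: L5 covers 3 new species (trout, kingfisher, badger).
Pick 3: L6 covers 2 new species (vole, heron).
Greedy uses 3 transects.

3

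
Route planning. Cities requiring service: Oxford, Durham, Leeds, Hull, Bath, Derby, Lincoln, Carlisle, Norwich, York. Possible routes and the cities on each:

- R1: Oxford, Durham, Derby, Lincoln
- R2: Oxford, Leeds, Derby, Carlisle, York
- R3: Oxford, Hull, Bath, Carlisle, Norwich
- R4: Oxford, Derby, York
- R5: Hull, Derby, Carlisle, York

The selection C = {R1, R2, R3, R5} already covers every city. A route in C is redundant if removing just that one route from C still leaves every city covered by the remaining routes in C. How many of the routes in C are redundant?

1

Drop R1: Durham, Lincoln uncovered — not redundant.
Drop R2: Leeds uncovered — not redundant.
Drop R3: Bath, Norwich uncovered — not redundant.
Drop R5: the rest still cover every city — redundant.
1 redundant: R5.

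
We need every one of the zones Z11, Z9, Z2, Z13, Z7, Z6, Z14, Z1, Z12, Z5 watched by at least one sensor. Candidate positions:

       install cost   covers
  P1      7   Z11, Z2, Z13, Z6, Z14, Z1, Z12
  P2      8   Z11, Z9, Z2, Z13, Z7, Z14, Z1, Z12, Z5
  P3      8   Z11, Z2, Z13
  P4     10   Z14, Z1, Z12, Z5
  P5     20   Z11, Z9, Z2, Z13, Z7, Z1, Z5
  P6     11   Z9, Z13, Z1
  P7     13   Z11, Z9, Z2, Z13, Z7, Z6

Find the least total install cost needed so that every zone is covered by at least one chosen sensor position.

15

P1, P2 cover every zone at install cost 7 + 8 = 15.
Any cover uses at least 2 sensor positions; among all covering selections none totals below 15.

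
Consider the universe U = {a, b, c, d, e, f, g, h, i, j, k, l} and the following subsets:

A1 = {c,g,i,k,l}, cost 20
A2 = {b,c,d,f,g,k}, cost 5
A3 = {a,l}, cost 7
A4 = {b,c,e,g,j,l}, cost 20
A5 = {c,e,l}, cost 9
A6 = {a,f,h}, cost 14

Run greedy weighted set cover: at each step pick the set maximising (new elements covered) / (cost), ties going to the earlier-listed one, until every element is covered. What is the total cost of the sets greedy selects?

Pick 1: A2 adds 6 new (b, c, d, f, g, k) at cost 5 (ratio 6/5).
Pick 2: A3 adds 2 new (a, l) at cost 7 (ratio 2/7).
Pick 3: A5 adds 1 new (e) at cost 9 (ratio 1/9).
Pick 4: A6 adds 1 new (h) at cost 14 (ratio 1/14).
Pick 5: A1 adds 1 new (i) at cost 20 (ratio 1/20).
Pick 6: A4 adds 1 new (j) at cost 20 (ratio 1/20).
Greedy total cost: 5 + 7 + 9 + 14 + 20 + 20 = 75. (The true optimum is 59, so greedy overshoots here.)

75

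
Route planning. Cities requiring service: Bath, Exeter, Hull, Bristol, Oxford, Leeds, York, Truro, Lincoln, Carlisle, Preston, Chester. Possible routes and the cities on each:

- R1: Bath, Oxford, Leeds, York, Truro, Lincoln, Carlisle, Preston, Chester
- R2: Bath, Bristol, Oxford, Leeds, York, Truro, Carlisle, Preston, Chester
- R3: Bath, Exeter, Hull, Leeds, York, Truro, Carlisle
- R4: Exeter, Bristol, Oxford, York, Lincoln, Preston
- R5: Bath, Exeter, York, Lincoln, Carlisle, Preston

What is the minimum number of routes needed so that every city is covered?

R1, R2, R3 together cover {Bath, Exeter, Hull, Bristol, Oxford, Leeds, York, Truro, Lincoln, Carlisle, Preston, Chester} — every city.
No 2 of the 5 routes cover everything (all 10 pairs fall short), so 3 is minimum.

3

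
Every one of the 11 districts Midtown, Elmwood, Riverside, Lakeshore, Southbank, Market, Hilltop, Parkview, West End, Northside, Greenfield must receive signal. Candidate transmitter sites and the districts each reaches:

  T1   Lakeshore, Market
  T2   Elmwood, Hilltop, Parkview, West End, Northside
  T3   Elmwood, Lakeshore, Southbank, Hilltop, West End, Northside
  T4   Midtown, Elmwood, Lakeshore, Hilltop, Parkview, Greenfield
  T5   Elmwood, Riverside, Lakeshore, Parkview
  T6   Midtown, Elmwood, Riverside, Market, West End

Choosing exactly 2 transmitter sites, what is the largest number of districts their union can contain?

Choosing T3, T4 covers {Midtown, Elmwood, Lakeshore, Southbank, Hilltop, Parkview, West End, Northside, Greenfield} — 9 districts.
No choice of 2 transmitter sites does better; here Riverside, Market are left uncovered.

9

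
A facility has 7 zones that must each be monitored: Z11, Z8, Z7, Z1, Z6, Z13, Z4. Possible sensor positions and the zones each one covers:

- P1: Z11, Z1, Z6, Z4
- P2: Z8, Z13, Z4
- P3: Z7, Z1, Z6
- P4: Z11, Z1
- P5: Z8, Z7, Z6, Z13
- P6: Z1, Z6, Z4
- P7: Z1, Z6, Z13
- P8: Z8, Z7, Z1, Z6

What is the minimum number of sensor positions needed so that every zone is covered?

2

P1, P5 together cover {Z11, Z8, Z7, Z1, Z6, Z13, Z4} — every zone.
No single sensor position contains all 7 zones, so 2 is optimal.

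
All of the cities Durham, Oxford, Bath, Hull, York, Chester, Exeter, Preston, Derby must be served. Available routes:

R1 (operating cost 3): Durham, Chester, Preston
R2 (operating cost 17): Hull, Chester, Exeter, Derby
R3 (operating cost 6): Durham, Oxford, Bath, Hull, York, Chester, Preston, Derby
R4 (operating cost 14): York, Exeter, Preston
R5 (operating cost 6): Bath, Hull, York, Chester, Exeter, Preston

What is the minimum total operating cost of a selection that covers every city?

12

R3, R5 cover every city at operating cost 6 + 6 = 12.
Any cover uses at least 2 routes; among all covering selections none totals below 12.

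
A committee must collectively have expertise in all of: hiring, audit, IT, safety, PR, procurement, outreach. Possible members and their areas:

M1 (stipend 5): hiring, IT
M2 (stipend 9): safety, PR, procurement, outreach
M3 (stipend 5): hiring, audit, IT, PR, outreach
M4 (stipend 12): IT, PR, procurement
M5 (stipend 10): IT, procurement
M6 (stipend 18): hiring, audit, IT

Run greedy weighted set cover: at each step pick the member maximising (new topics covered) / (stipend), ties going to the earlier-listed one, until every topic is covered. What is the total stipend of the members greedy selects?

14

Pick 1: M3 adds 5 new (hiring, audit, IT, PR, outreach) at stipend 5 (ratio 5/5).
Pick 2: M2 adds 2 new (safety, procurement) at stipend 9 (ratio 2/9).
Greedy total stipend: 5 + 9 = 14.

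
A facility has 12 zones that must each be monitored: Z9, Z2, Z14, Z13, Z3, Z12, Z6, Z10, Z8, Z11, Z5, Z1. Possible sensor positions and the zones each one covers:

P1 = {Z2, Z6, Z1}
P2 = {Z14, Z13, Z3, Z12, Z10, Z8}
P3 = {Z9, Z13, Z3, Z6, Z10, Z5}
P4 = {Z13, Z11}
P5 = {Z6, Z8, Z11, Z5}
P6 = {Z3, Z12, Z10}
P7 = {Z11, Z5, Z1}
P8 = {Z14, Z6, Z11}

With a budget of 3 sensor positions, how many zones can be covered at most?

Choosing P1, P2, P3 covers {Z9, Z2, Z14, Z13, Z3, Z12, Z6, Z10, Z8, Z5, Z1} — 11 zones.
No choice of 3 sensor positions does better; here Z11 is left uncovered.

11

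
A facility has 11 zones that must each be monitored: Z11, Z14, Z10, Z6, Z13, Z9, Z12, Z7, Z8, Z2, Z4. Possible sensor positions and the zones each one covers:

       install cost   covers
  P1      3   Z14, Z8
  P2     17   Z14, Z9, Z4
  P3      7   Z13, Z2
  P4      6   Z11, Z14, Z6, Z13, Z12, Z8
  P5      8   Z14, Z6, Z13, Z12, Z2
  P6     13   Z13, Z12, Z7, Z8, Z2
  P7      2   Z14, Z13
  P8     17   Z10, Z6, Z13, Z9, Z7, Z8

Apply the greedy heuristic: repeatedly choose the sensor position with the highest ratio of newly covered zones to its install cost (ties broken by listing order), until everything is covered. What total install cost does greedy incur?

47

Pick 1: P4 adds 6 new (Z11, Z14, Z6, Z13, Z12, Z8) at install cost 6 (ratio 6/6).
Pick 2: P8 adds 3 new (Z10, Z9, Z7) at install cost 17 (ratio 3/17).
Pick 3: P3 adds 1 new (Z2) at install cost 7 (ratio 1/7).
Pick 4: P2 adds 1 new (Z4) at install cost 17 (ratio 1/17).
Greedy total install cost: 6 + 17 + 7 + 17 = 47.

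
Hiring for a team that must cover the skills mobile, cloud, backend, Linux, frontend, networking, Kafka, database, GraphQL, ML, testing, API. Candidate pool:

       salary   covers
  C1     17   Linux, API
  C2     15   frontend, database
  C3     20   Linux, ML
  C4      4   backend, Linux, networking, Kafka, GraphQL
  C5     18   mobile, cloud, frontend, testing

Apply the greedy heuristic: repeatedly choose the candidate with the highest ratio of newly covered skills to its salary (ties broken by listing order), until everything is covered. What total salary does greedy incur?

Pick 1: C4 adds 5 new (backend, Linux, networking, Kafka, GraphQL) at salary 4 (ratio 5/4).
Pick 2: C5 adds 4 new (mobile, cloud, frontend, testing) at salary 18 (ratio 4/18).
Pick 3: C2 adds 1 new (database) at salary 15 (ratio 1/15).
Pick 4: C1 adds 1 new (API) at salary 17 (ratio 1/17).
Pick 5: C3 adds 1 new (ML) at salary 20 (ratio 1/20).
Greedy total salary: 4 + 18 + 15 + 17 + 20 = 74.

74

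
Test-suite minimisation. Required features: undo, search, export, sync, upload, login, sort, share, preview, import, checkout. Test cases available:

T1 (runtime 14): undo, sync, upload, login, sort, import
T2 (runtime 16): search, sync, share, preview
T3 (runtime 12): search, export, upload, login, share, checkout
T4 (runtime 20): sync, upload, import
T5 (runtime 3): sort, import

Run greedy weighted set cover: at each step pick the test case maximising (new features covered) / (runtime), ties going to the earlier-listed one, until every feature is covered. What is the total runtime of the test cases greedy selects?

45

Pick 1: T5 adds 2 new (sort, import) at runtime 3 (ratio 2/3).
Pick 2: T3 adds 6 new (search, export, upload, login, share, checkout) at runtime 12 (ratio 6/12).
Pick 3: T1 adds 2 new (undo, sync) at runtime 14 (ratio 2/14).
Pick 4: T2 adds 1 new (preview) at runtime 16 (ratio 1/16).
Greedy total runtime: 3 + 12 + 14 + 16 = 45. (The true optimum is 42, so greedy overshoots here.)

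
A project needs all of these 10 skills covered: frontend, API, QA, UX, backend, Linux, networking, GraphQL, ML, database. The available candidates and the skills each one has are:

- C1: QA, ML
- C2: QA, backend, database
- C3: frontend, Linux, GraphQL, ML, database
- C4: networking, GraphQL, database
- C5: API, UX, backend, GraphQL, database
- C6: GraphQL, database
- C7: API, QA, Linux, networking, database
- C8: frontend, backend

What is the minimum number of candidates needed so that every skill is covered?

3

C3, C5, C7 together cover {frontend, API, QA, UX, backend, Linux, networking, GraphQL, ML, database} — every skill.
No 2 of the 8 candidates cover everything (all 28 pairs fall short), so 3 is minimum.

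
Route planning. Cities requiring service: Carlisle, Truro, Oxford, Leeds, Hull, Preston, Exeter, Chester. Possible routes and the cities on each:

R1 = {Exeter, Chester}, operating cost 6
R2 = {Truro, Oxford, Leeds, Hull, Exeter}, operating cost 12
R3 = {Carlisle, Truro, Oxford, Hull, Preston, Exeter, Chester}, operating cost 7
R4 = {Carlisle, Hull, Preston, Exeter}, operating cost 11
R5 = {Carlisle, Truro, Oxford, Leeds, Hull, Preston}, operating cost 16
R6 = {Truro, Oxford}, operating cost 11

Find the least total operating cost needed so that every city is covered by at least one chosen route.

R2, R3 cover every city at operating cost 12 + 7 = 19.
Any cover uses at least 2 routes; among all covering selections none totals below 19.

19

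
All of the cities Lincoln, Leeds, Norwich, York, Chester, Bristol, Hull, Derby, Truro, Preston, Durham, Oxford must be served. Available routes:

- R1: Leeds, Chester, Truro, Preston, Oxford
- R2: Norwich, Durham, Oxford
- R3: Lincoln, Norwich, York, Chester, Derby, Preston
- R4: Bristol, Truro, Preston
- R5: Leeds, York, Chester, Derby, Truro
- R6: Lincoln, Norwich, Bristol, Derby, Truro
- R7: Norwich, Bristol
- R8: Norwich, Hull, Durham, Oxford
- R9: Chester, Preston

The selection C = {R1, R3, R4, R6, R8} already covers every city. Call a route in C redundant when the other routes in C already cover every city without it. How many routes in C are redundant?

2

Drop R1: Leeds uncovered — not redundant.
Drop R3: York uncovered — not redundant.
Drop R4: the rest still cover every city — redundant.
Drop R6: the rest still cover every city — redundant.
Drop R8: Hull, Durham uncovered — not redundant.
2 redundant: R4, R6.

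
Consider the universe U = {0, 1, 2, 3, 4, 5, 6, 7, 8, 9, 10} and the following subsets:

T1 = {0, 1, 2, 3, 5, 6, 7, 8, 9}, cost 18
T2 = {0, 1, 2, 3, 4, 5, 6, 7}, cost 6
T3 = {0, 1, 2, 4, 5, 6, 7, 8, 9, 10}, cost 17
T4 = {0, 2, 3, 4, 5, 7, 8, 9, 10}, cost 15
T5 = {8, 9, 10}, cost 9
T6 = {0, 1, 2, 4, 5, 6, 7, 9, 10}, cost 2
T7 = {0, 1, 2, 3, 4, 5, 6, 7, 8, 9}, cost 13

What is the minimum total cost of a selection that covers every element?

T2, T5 cover every element at cost 6 + 9 = 15.
Any cover uses at least 2 sets; among all covering selections none totals below 15.
Greedy by coverage-per-cost would pick T6, T2, T5 for 17 — worse than the optimum 15.

15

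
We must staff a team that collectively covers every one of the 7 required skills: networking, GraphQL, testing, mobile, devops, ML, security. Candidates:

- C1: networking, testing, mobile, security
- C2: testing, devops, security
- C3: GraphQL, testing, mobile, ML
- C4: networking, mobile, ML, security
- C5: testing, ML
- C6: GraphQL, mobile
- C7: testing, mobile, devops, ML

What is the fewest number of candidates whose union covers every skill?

C1, C2, C3 together cover {networking, GraphQL, testing, mobile, devops, ML, security} — every skill.
No 2 of the 7 candidates cover everything (all 21 pairs fall short), so 3 is minimum.

3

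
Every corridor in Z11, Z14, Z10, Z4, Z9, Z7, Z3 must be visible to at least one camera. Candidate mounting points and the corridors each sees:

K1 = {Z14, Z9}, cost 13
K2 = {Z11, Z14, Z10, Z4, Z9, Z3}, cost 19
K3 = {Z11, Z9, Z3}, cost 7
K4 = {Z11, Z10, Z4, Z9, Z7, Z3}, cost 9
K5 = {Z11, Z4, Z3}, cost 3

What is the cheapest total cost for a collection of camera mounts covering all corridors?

K1, K4 cover every corridor at cost 13 + 9 = 22.
Any cover uses at least 2 camera mounts; among all covering selections none totals below 22.
Greedy by coverage-per-cost would pick K5, K4, K1 for 25 — worse than the optimum 22.

22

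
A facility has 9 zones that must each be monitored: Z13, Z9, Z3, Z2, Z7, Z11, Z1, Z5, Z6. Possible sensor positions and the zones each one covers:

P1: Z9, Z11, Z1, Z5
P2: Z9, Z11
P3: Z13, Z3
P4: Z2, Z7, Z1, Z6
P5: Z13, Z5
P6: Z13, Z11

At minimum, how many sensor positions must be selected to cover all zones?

3

P1, P3, P4 together cover {Z13, Z9, Z3, Z2, Z7, Z11, Z1, Z5, Z6} — every zone.
No 2 of the 6 sensor positions cover everything (all 15 pairs fall short), so 3 is minimum.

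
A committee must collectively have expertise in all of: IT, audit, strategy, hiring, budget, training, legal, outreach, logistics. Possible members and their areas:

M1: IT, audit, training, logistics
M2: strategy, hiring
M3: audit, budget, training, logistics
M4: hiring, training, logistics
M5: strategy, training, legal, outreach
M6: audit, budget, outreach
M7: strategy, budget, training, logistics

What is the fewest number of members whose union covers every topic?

M1, M2, M3, M5 together cover {IT, audit, strategy, hiring, budget, training, legal, outreach, logistics} — every topic.
No 3 of the 7 members cover everything (all 35 triples fall short), so 4 is minimum.

4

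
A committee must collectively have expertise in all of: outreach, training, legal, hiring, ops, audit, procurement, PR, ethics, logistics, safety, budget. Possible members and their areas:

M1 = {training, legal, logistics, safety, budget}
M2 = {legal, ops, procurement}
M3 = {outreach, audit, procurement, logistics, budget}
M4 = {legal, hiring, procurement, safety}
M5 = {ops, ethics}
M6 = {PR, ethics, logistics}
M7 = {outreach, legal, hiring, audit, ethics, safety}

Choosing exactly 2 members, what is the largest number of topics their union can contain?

Choosing M1, M7 covers {outreach, training, legal, hiring, audit, ethics, logistics, safety, budget} — 9 topics.
No choice of 2 members does better; here ops, procurement, PR are left uncovered.

9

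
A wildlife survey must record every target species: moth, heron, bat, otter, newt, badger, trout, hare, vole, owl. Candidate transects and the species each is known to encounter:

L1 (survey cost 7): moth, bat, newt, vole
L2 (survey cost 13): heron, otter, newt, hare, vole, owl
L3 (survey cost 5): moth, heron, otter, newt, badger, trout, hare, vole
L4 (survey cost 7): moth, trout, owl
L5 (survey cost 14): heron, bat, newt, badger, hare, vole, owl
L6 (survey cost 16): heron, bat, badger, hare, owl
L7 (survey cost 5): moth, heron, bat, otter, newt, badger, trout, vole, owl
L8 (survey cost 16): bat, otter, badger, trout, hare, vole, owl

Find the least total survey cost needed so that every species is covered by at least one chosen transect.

10

L3, L7 cover every species at survey cost 5 + 5 = 10.
Any cover uses at least 2 transects; among all covering selections none totals below 10.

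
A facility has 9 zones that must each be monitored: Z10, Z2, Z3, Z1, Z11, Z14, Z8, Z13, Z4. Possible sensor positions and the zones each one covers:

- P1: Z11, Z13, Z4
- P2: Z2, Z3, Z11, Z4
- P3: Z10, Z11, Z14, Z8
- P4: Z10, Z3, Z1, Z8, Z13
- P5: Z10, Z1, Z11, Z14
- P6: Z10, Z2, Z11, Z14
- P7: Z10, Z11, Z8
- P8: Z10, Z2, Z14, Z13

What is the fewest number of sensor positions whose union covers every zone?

3

P1, P4, P6 together cover {Z10, Z2, Z3, Z1, Z11, Z14, Z8, Z13, Z4} — every zone.
No 2 of the 8 sensor positions cover everything (all 28 pairs fall short), so 3 is minimum.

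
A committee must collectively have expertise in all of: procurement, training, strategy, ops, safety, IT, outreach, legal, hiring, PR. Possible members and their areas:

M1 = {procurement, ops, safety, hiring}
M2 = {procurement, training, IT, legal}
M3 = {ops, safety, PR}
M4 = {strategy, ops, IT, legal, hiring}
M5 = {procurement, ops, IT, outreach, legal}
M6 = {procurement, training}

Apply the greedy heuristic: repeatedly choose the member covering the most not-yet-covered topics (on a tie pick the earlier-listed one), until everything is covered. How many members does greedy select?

5

Pick 1: M4 covers 5 new topics (strategy, ops, IT, legal, hiring).
Pick 2: M1 covers 2 new topics (procurement, safety).
Pick 3: M2 covers 1 new topics (training).
Pick 4: M3 covers 1 new topics (PR).
Pick 5: M5 covers 1 new topics (outreach).
Greedy uses 5 members. (The true minimum is 4.)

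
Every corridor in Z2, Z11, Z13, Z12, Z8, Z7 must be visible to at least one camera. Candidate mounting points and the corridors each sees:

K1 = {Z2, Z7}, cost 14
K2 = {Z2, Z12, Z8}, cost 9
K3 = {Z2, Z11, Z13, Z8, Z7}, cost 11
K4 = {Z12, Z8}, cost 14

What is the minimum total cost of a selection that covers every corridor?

20

K2, K3 cover every corridor at cost 9 + 11 = 20.
Any cover uses at least 2 camera mounts; among all covering selections none totals below 20.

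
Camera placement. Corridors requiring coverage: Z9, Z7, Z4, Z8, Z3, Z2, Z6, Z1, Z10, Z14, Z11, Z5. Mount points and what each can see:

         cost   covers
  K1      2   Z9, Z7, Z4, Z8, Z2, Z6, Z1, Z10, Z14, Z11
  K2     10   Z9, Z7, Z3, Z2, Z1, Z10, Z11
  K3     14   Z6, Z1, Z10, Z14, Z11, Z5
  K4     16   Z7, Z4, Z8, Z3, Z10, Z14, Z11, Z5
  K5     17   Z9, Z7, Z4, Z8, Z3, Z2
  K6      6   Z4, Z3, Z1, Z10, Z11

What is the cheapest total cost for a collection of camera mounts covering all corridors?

18

K1, K4 cover every corridor at cost 2 + 16 = 18.
Any cover uses at least 2 camera mounts; among all covering selections none totals below 18.
Greedy by coverage-per-cost would pick K1, K6, K3 for 22 — worse than the optimum 18.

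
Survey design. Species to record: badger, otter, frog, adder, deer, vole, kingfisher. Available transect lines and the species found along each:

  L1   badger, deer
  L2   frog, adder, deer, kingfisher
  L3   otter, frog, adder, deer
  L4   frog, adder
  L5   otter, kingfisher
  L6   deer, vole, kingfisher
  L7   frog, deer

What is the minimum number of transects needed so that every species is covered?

3

L1, L3, L6 together cover {badger, otter, frog, adder, deer, vole, kingfisher} — every species.
No 2 of the 7 transects cover everything (all 21 pairs fall short), so 3 is minimum.
Greedy (largest uncovered first) would take L2, L1, L3, L6 — 4 transects — but 3 suffice.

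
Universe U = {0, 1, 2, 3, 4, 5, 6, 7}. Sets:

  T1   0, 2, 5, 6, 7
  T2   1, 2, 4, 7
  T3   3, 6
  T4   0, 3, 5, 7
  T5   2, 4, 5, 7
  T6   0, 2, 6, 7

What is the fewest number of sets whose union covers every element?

T1, T2, T3 together cover {0, 1, 2, 3, 4, 5, 6, 7} — every element.
No 2 of the 6 sets cover everything (all 15 pairs fall short), so 3 is minimum.

3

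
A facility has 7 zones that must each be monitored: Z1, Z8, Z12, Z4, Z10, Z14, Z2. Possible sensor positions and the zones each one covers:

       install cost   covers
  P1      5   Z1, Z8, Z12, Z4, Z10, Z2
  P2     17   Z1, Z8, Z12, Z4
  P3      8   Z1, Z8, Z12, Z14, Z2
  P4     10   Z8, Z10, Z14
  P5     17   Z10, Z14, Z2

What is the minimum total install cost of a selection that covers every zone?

P1, P3 cover every zone at install cost 5 + 8 = 13.
Any cover uses at least 2 sensor positions; among all covering selections none totals below 13.

13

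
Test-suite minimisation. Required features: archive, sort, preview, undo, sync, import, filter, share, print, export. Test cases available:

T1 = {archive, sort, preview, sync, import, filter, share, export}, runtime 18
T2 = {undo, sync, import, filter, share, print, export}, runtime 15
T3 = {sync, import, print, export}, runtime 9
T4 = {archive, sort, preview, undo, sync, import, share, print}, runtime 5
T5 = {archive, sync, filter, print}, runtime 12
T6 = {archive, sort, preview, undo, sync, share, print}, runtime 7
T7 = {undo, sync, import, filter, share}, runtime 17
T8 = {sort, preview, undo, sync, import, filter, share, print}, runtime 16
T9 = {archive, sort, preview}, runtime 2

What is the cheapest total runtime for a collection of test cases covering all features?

17

T2, T9 cover every feature at runtime 15 + 2 = 17.
Any cover uses at least 2 test cases; among all covering selections none totals below 17.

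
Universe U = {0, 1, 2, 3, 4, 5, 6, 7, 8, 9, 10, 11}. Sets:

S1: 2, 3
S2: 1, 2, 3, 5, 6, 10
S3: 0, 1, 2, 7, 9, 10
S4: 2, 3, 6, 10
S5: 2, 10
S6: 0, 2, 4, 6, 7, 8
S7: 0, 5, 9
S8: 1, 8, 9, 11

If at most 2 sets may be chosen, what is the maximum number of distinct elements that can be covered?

Choosing S2, S6 covers {0, 1, 2, 3, 4, 5, 6, 7, 8, 10} — 10 elements.
No choice of 2 sets does better; here 9, 11 are left uncovered.

10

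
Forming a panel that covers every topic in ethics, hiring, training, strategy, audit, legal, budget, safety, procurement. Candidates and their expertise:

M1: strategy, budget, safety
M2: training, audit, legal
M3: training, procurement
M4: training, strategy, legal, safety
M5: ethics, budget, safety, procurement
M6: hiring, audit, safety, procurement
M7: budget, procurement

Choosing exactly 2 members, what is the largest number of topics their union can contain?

Choosing M2, M5 covers {ethics, training, audit, legal, budget, safety, procurement} — 7 topics.
No choice of 2 members does better; here hiring, strategy are left uncovered.

7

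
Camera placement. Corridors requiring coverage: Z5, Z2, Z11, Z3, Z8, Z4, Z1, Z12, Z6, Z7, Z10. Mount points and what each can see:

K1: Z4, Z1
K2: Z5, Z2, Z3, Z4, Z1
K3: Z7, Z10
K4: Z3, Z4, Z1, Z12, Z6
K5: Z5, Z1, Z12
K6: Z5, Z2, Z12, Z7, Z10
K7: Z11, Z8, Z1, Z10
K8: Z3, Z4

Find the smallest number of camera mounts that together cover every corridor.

3

K4, K6, K7 together cover {Z5, Z2, Z11, Z3, Z8, Z4, Z1, Z12, Z6, Z7, Z10} — every corridor.
No 2 of the 8 camera mounts cover everything (all 28 pairs fall short), so 3 is minimum.
Greedy (largest uncovered first) would take K2, K6, K7, K4 — 4 camera mounts — but 3 suffice.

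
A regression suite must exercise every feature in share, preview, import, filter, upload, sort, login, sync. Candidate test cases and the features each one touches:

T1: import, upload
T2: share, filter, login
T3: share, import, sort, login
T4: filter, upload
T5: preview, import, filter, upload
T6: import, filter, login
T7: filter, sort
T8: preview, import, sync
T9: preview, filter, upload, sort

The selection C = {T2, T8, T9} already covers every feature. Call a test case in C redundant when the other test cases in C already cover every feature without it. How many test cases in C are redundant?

Drop T2: share, login uncovered — not redundant.
Drop T8: import, sync uncovered — not redundant.
Drop T9: upload, sort uncovered — not redundant.
None of the test cases in C is redundant.

0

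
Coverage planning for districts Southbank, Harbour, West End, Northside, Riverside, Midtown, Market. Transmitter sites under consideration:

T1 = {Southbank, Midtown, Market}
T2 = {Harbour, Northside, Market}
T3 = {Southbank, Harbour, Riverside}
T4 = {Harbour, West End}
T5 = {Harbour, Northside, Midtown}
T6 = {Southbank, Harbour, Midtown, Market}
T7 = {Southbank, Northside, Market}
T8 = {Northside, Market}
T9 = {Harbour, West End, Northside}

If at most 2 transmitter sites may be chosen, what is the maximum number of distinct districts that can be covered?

6

Choosing T1, T9 covers {Southbank, Harbour, West End, Northside, Midtown, Market} — 6 districts.
No choice of 2 transmitter sites does better; here Riverside is left uncovered.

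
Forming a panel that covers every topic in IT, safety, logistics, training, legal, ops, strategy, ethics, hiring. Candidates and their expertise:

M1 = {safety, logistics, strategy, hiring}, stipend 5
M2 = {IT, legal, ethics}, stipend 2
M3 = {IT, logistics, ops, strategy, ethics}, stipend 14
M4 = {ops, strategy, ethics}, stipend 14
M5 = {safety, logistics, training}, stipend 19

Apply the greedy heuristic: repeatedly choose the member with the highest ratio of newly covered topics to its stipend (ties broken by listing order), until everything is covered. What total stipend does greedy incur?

Pick 1: M2 adds 3 new (IT, legal, ethics) at stipend 2 (ratio 3/2).
Pick 2: M1 adds 4 new (safety, logistics, strategy, hiring) at stipend 5 (ratio 4/5).
Pick 3: M3 adds 1 new (ops) at stipend 14 (ratio 1/14).
Pick 4: M5 adds 1 new (training) at stipend 19 (ratio 1/19).
Greedy total stipend: 2 + 5 + 14 + 19 = 40.

40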